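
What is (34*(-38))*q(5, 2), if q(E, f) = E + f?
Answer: -9044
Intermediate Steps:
(34*(-38))*q(5, 2) = (34*(-38))*(5 + 2) = -1292*7 = -9044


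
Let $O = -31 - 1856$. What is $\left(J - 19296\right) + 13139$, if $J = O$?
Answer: $-8044$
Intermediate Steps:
$O = -1887$ ($O = -31 - 1856 = -1887$)
$J = -1887$
$\left(J - 19296\right) + 13139 = \left(-1887 - 19296\right) + 13139 = -21183 + 13139 = -8044$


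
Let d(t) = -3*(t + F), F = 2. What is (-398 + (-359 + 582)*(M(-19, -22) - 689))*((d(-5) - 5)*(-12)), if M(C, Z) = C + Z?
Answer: 7833024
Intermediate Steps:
d(t) = -6 - 3*t (d(t) = -3*(t + 2) = -3*(2 + t) = -6 - 3*t)
(-398 + (-359 + 582)*(M(-19, -22) - 689))*((d(-5) - 5)*(-12)) = (-398 + (-359 + 582)*((-19 - 22) - 689))*(((-6 - 3*(-5)) - 5)*(-12)) = (-398 + 223*(-41 - 689))*(((-6 + 15) - 5)*(-12)) = (-398 + 223*(-730))*((9 - 5)*(-12)) = (-398 - 162790)*(4*(-12)) = -163188*(-48) = 7833024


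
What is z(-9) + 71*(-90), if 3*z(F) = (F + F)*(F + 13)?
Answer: -6414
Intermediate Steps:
z(F) = 2*F*(13 + F)/3 (z(F) = ((F + F)*(F + 13))/3 = ((2*F)*(13 + F))/3 = (2*F*(13 + F))/3 = 2*F*(13 + F)/3)
z(-9) + 71*(-90) = (2/3)*(-9)*(13 - 9) + 71*(-90) = (2/3)*(-9)*4 - 6390 = -24 - 6390 = -6414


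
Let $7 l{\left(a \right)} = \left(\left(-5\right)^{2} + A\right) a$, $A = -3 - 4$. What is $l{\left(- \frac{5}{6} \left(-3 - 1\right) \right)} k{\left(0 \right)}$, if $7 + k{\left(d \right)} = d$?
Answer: $-60$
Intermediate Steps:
$k{\left(d \right)} = -7 + d$
$A = -7$ ($A = -3 - 4 = -7$)
$l{\left(a \right)} = \frac{18 a}{7}$ ($l{\left(a \right)} = \frac{\left(\left(-5\right)^{2} - 7\right) a}{7} = \frac{\left(25 - 7\right) a}{7} = \frac{18 a}{7}$)
$l{\left(- \frac{5}{6} \left(-3 - 1\right) \right)} k{\left(0 \right)} = \frac{18 - \frac{5}{6} \left(-3 - 1\right)}{7} \left(-7 + 0\right) = \frac{18 \left(-5\right) \frac{1}{6} \left(-4\right)}{7} \left(-7\right) = \frac{18 \left(\left(- \frac{5}{6}\right) \left(-4\right)\right)}{7} \left(-7\right) = \frac{18}{7} \cdot \frac{10}{3} \left(-7\right) = \frac{60}{7} \left(-7\right) = -60$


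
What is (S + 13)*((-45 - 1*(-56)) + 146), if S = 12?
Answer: 3925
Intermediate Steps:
(S + 13)*((-45 - 1*(-56)) + 146) = (12 + 13)*((-45 - 1*(-56)) + 146) = 25*((-45 + 56) + 146) = 25*(11 + 146) = 25*157 = 3925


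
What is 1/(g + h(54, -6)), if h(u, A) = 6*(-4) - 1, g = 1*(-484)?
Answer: -1/509 ≈ -0.0019646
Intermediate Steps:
g = -484
h(u, A) = -25 (h(u, A) = -24 - 1 = -25)
1/(g + h(54, -6)) = 1/(-484 - 25) = 1/(-509) = -1/509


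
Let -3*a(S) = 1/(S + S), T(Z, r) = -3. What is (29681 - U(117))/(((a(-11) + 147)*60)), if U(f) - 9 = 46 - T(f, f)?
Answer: 325853/97030 ≈ 3.3583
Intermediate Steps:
U(f) = 58 (U(f) = 9 + (46 - 1*(-3)) = 9 + (46 + 3) = 9 + 49 = 58)
a(S) = -1/(6*S) (a(S) = -1/(3*(S + S)) = -1/(2*S)/3 = -1/(6*S))
(29681 - U(117))/(((a(-11) + 147)*60)) = (29681 - 1*58)/(((-⅙/(-11) + 147)*60)) = (29681 - 58)/(((-⅙*(-1/11) + 147)*60)) = 29623/(((1/66 + 147)*60)) = 29623/(((9703/66)*60)) = 29623/(97030/11) = 29623*(11/97030) = 325853/97030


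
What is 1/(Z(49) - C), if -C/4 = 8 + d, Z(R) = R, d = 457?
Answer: 1/1909 ≈ 0.00052383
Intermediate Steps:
C = -1860 (C = -4*(8 + 457) = -4*465 = -1860)
1/(Z(49) - C) = 1/(49 - 1*(-1860)) = 1/(49 + 1860) = 1/1909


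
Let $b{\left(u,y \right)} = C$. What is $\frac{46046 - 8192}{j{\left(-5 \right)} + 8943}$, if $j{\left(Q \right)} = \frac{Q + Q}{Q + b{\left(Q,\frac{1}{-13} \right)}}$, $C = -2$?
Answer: $\frac{264978}{62611} \approx 4.2321$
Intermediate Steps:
$b{\left(u,y \right)} = -2$
$j{\left(Q \right)} = \frac{2 Q}{-2 + Q}$ ($j{\left(Q \right)} = \frac{Q + Q}{Q - 2} = \frac{2 Q}{-2 + Q}$)
$\frac{46046 - 8192}{j{\left(-5 \right)} + 8943} = \frac{46046 - 8192}{2 \left(-5\right) \frac{1}{-2 - 5} + 8943} = \frac{37854}{2 \left(-5\right) \frac{1}{-7} + 8943} = \frac{37854}{2 \left(-5\right) \left(- \frac{1}{7}\right) + 8943} = \frac{37854}{\frac{10}{7} + 8943} = \frac{37854}{\frac{62611}{7}} = 37854 \cdot \frac{7}{62611} = \frac{264978}{62611}$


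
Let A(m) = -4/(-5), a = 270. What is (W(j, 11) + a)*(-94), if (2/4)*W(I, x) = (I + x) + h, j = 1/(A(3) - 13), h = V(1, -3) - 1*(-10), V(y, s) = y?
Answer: -1799536/61 ≈ -29501.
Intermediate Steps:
A(m) = 4/5 (A(m) = -4*(-1/5) = 4/5)
h = 11 (h = 1 - 1*(-10) = 1 + 10 = 11)
j = -5/61 (j = 1/(4/5 - 13) = 1/(-61/5) = -5/61 ≈ -0.081967)
W(I, x) = 22 + 2*I + 2*x (W(I, x) = 2*((I + x) + 11) = 2*(11 + I + x) = 22 + 2*I + 2*x)
(W(j, 11) + a)*(-94) = ((22 + 2*(-5/61) + 2*11) + 270)*(-94) = ((22 - 10/61 + 22) + 270)*(-94) = (2674/61 + 270)*(-94) = (19144/61)*(-94) = -1799536/61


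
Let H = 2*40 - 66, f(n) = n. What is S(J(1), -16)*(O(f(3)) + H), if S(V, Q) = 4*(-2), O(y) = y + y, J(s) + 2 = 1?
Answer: -160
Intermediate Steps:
J(s) = -1 (J(s) = -2 + 1 = -1)
O(y) = 2*y
S(V, Q) = -8
H = 14 (H = 80 - 66 = 14)
S(J(1), -16)*(O(f(3)) + H) = -8*(2*3 + 14) = -8*(6 + 14) = -8*20 = -160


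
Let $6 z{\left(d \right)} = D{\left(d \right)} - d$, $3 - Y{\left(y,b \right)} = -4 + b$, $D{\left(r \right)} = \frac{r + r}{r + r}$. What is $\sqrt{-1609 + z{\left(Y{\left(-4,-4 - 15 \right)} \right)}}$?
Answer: $\frac{i \sqrt{58074}}{6} \approx 40.164 i$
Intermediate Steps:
$D{\left(r \right)} = 1$ ($D{\left(r \right)} = \frac{2 r}{2 r} = 2 r \frac{1}{2 r} = 1$)
$Y{\left(y,b \right)} = 7 - b$ ($Y{\left(y,b \right)} = 3 - \left(-4 + b\right) = 7 - b$)
$z{\left(d \right)} = \frac{1}{6} - \frac{d}{6}$ ($z{\left(d \right)} = \frac{1 - d}{6} = \frac{1}{6} - \frac{d}{6}$)
$\sqrt{-1609 + z{\left(Y{\left(-4,-4 - 15 \right)} \right)}} = \sqrt{-1609 + \left(\frac{1}{6} - \frac{7 - \left(-4 - 15\right)}{6}\right)} = \sqrt{-1609 + \left(\frac{1}{6} - \frac{7 - -19}{6}\right)} = \sqrt{-1609 + \left(\frac{1}{6} - \frac{7 + 19}{6}\right)} = \sqrt{-1609 + \left(\frac{1}{6} - \frac{13}{3}\right)} = \sqrt{-1609 - \frac{25}{6}} = \sqrt{- \frac{9679}{6}} = \frac{i \sqrt{58074}}{6}$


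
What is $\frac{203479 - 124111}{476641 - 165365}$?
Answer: $\frac{19842}{77819} \approx 0.25498$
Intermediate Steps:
$\frac{203479 - 124111}{476641 - 165365} = \frac{79368}{476641 - 165365} = \frac{79368}{311276} = 79368 \cdot \frac{1}{311276} = \frac{19842}{77819}$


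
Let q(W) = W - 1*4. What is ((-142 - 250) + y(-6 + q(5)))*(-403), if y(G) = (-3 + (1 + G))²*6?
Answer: 39494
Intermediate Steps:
q(W) = -4 + W (q(W) = W - 4 = -4 + W)
y(G) = 6*(-2 + G)² (y(G) = (-2 + G)²*6 = 6*(-2 + G)²)
((-142 - 250) + y(-6 + q(5)))*(-403) = ((-142 - 250) + 6*(-2 + (-6 + (-4 + 5)))²)*(-403) = (-392 + 6*(-2 + (-6 + 1))²)*(-403) = (-392 + 6*(-2 - 5)²)*(-403) = (-392 + 6*(-7)²)*(-403) = (-392 + 6*49)*(-403) = (-392 + 294)*(-403) = -98*(-403) = 39494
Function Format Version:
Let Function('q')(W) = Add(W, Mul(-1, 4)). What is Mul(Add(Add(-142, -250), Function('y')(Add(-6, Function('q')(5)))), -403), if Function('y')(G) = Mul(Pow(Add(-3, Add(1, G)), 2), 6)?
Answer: 39494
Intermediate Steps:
Function('q')(W) = Add(-4, W) (Function('q')(W) = Add(W, -4) = Add(-4, W))
Function('y')(G) = Mul(6, Pow(Add(-2, G), 2)) (Function('y')(G) = Mul(Pow(Add(-2, G), 2), 6) = Mul(6, Pow(Add(-2, G), 2)))
Mul(Add(Add(-142, -250), Function('y')(Add(-6, Function('q')(5)))), -403) = Mul(Add(Add(-142, -250), Mul(6, Pow(Add(-2, Add(-6, Add(-4, 5))), 2))), -403) = Mul(Add(-392, Mul(6, Pow(Add(-2, Add(-6, 1)), 2))), -403) = Mul(Add(-392, Mul(6, Pow(Add(-2, -5), 2))), -403) = Mul(Add(-392, Mul(6, Pow(-7, 2))), -403) = Mul(Add(-392, Mul(6, 49)), -403) = Mul(Add(-392, 294), -403) = Mul(-98, -403) = 39494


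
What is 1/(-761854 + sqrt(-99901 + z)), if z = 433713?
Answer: -380927/290210591752 - sqrt(83453)/290210591752 ≈ -1.3136e-6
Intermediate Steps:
1/(-761854 + sqrt(-99901 + z)) = 1/(-761854 + sqrt(-99901 + 433713)) = 1/(-761854 + sqrt(333812)) = 1/(-761854 + 2*sqrt(83453))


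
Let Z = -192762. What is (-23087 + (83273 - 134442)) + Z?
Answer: -267018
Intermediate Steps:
(-23087 + (83273 - 134442)) + Z = (-23087 + (83273 - 134442)) - 192762 = (-23087 - 51169) - 192762 = -74256 - 192762 = -267018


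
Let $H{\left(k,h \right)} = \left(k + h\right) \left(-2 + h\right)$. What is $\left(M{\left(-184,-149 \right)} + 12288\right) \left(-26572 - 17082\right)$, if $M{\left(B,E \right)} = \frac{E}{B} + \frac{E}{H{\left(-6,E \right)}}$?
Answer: $- \frac{50222956826861}{93620} \approx -5.3646 \cdot 10^{8}$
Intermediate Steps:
$H{\left(k,h \right)} = \left(-2 + h\right) \left(h + k\right)$ ($H{\left(k,h \right)} = \left(h + k\right) \left(-2 + h\right) = \left(-2 + h\right) \left(h + k\right)$)
$M{\left(B,E \right)} = \frac{E}{B} + \frac{E}{12 + E^{2} - 8 E}$ ($M{\left(B,E \right)} = \frac{E}{B} + \frac{E}{E^{2} - 2 E - -12 + E \left(-6\right)} = \frac{E}{B} + \frac{E}{E^{2} - 2 E + 12 - 6 E} = \frac{E}{B} + \frac{E}{12 + E^{2} - 8 E}$)
$\left(M{\left(-184,-149 \right)} + 12288\right) \left(-26572 - 17082\right) = \left(- \frac{149 \left(12 - 184 + \left(-149\right)^{2} - -1192\right)}{\left(-184\right) \left(12 + \left(-149\right)^{2} - -1192\right)} + 12288\right) \left(-26572 - 17082\right) = \left(\left(-149\right) \left(- \frac{1}{184}\right) \frac{1}{12 + 22201 + 1192} \left(12 - 184 + 22201 + 1192\right) + 12288\right) \left(-43654\right) = \left(\left(-149\right) \left(- \frac{1}{184}\right) \frac{1}{23405} \cdot 23221 + 12288\right) \left(-43654\right) = \left(\frac{3459929}{4306520} + 12288\right) \left(-43654\right) = \frac{52921977689}{4306520} \left(-43654\right) = - \frac{50222956826861}{93620}$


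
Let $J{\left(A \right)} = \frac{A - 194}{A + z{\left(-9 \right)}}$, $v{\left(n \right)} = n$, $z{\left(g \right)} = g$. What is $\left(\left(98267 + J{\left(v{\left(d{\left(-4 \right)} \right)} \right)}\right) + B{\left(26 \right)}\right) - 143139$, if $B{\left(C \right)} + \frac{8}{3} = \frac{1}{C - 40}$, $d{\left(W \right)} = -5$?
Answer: $- \frac{942071}{21} \approx -44861.0$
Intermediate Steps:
$B{\left(C \right)} = - \frac{8}{3} + \frac{1}{-40 + C}$ ($B{\left(C \right)} = - \frac{8}{3} + \frac{1}{C - 40} = - \frac{8}{3} + \frac{1}{-40 + C}$)
$J{\left(A \right)} = \frac{-194 + A}{-9 + A}$ ($J{\left(A \right)} = \frac{A - 194}{A - 9} = \frac{-194 + A}{-9 + A}$)
$\left(\left(98267 + J{\left(v{\left(d{\left(-4 \right)} \right)} \right)}\right) + B{\left(26 \right)}\right) - 143139 = \left(\left(98267 + \frac{-194 - 5}{-9 - 5}\right) + \frac{323 - 208}{3 \left(-40 + 26\right)}\right) - 143139 = \left(\left(98267 + \frac{1}{-14} \left(-199\right)\right) + \frac{323 - 208}{3 \left(-14\right)}\right) - 143139 = \left(\left(98267 - - \frac{199}{14}\right) + \frac{1}{3} \left(- \frac{1}{14}\right) 115\right) - 143139 = \left(\left(98267 + \frac{199}{14}\right) - \frac{115}{42}\right) - 143139 = \left(\frac{1375937}{14} - \frac{115}{42}\right) - 143139 = \frac{2063848}{21} - 143139 = - \frac{942071}{21}$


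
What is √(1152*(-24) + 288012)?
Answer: 2*√65091 ≈ 510.26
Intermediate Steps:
√(1152*(-24) + 288012) = √(-27648 + 288012) = √260364 = 2*√65091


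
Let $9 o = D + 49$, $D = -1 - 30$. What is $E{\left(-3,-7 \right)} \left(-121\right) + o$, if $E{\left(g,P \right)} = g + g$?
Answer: $728$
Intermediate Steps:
$D = -31$
$o = 2$ ($o = \frac{-31 + 49}{9} = \frac{1}{9} \cdot 18 = 2$)
$E{\left(g,P \right)} = 2 g$
$E{\left(-3,-7 \right)} \left(-121\right) + o = 2 \left(-3\right) \left(-121\right) + 2 = \left(-6\right) \left(-121\right) + 2 = 726 + 2 = 728$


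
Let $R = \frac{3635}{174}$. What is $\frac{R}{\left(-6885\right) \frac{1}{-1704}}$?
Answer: $\frac{206468}{39933} \approx 5.1704$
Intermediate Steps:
$R = \frac{3635}{174}$ ($R = 3635 \cdot \frac{1}{174} = \frac{3635}{174} \approx 20.891$)
$\frac{R}{\left(-6885\right) \frac{1}{-1704}} = \frac{3635}{174 \left(- \frac{6885}{-1704}\right)} = \frac{3635}{174 \left(\left(-6885\right) \left(- \frac{1}{1704}\right)\right)} = \frac{3635}{174 \cdot \frac{2295}{568}} = \frac{3635}{174} \cdot \frac{568}{2295} = \frac{206468}{39933}$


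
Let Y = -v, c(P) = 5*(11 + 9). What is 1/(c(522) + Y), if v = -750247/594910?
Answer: 594910/60241247 ≈ 0.0098755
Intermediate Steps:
v = -750247/594910 ≈ -1.2611
c(P) = 100 (c(P) = 5*20 = 100)
Y = 750247/594910 (Y = -1*(-750247/594910) = 750247/594910 ≈ 1.2611)
1/(c(522) + Y) = 1/(100 + 750247/594910) = 1/(60241247/594910) = 594910/60241247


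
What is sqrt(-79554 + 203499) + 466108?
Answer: 466108 + sqrt(123945) ≈ 4.6646e+5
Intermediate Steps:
sqrt(-79554 + 203499) + 466108 = sqrt(123945) + 466108 = 466108 + sqrt(123945)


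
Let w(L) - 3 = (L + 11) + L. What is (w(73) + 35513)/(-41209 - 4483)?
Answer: -35673/45692 ≈ -0.78073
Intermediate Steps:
w(L) = 14 + 2*L (w(L) = 3 + ((L + 11) + L) = 3 + ((11 + L) + L) = 3 + (11 + 2*L) = 14 + 2*L)
(w(73) + 35513)/(-41209 - 4483) = ((14 + 2*73) + 35513)/(-41209 - 4483) = ((14 + 146) + 35513)/(-45692) = (160 + 35513)*(-1/45692) = 35673*(-1/45692) = -35673/45692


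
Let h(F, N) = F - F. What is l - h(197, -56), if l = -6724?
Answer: -6724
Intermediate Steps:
h(F, N) = 0
l - h(197, -56) = -6724 - 1*0 = -6724 + 0 = -6724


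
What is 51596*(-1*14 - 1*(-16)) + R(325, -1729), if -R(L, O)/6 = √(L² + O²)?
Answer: 103192 - 78*√18314 ≈ 92636.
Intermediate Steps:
R(L, O) = -6*√(L² + O²)
51596*(-1*14 - 1*(-16)) + R(325, -1729) = 51596*(-1*14 - 1*(-16)) - 6*√(325² + (-1729)²) = 51596*(-14 + 16) - 6*√(105625 + 2989441) = 51596*2 - 78*√18314 = 103192 - 78*√18314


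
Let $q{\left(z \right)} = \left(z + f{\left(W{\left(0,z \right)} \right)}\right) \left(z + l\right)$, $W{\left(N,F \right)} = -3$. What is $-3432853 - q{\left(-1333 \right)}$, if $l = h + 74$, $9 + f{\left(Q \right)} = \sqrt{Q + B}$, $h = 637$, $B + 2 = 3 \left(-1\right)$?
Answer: $-4267577 + 1244 i \sqrt{2} \approx -4.2676 \cdot 10^{6} + 1759.3 i$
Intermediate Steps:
$B = -5$ ($B = -2 + 3 \left(-1\right) = -2 - 3 = -5$)
$f{\left(Q \right)} = -9 + \sqrt{-5 + Q}$ ($f{\left(Q \right)} = -9 + \sqrt{Q - 5} = -9 + \sqrt{-5 + Q}$)
$l = 711$ ($l = 637 + 74 = 711$)
$q{\left(z \right)} = \left(711 + z\right) \left(-9 + z + 2 i \sqrt{2}\right)$ ($q{\left(z \right)} = \left(z - \left(9 - \sqrt{-5 - 3}\right)\right) \left(z + 711\right) = \left(z - \left(9 - \sqrt{-8}\right)\right) \left(711 + z\right) = \left(z - \left(9 - 2 i \sqrt{2}\right)\right) \left(711 + z\right) = \left(-9 + z + 2 i \sqrt{2}\right) \left(711 + z\right) = \left(711 + z\right) \left(-9 + z + 2 i \sqrt{2}\right)$)
$-3432853 - q{\left(-1333 \right)} = -3432853 - \left(-6399 + \left(-1333\right)^{2} + 702 \left(-1333\right) + 1422 i \sqrt{2} + 2 i \left(-1333\right) \sqrt{2}\right) = -3432853 - \left(-6399 + 1776889 - 935766 + 1422 i \sqrt{2} - 2666 i \sqrt{2}\right) = -3432853 - \left(834724 - 1244 i \sqrt{2}\right) = -4267577 + 1244 i \sqrt{2}$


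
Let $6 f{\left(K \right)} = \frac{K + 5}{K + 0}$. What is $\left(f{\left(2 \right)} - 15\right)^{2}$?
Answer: $\frac{29929}{144} \approx 207.84$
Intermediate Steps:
$f{\left(K \right)} = \frac{5 + K}{6 K}$ ($f{\left(K \right)} = \frac{\left(K + 5\right) \frac{1}{K + 0}}{6} = \frac{\left(5 + K\right) \frac{1}{K}}{6} = \frac{\frac{1}{K} \left(5 + K\right)}{6} = \frac{5 + K}{6 K}$)
$\left(f{\left(2 \right)} - 15\right)^{2} = \left(\frac{5 + 2}{6 \cdot 2} - 15\right)^{2} = \left(\frac{1}{6} \cdot \frac{1}{2} \cdot 7 - 15\right)^{2} = \left(\frac{7}{12} - 15\right)^{2} = \left(- \frac{173}{12}\right)^{2} = \frac{29929}{144}$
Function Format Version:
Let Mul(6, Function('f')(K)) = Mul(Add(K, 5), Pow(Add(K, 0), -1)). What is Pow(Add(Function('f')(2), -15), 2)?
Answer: Rational(29929, 144) ≈ 207.84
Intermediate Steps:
Function('f')(K) = Mul(Rational(1, 6), Pow(K, -1), Add(5, K)) (Function('f')(K) = Mul(Rational(1, 6), Mul(Add(K, 5), Pow(Add(K, 0), -1))) = Mul(Rational(1, 6), Mul(Add(5, K), Pow(K, -1))) = Mul(Rational(1, 6), Mul(Pow(K, -1), Add(5, K))) = Mul(Rational(1, 6), Pow(K, -1), Add(5, K)))
Pow(Add(Function('f')(2), -15), 2) = Pow(Add(Mul(Rational(1, 6), Pow(2, -1), Add(5, 2)), -15), 2) = Pow(Add(Mul(Rational(1, 6), Rational(1, 2), 7), -15), 2) = Pow(Add(Rational(7, 12), -15), 2) = Pow(Rational(-173, 12), 2) = Rational(29929, 144)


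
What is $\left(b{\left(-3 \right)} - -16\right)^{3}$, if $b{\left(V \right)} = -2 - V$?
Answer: $4913$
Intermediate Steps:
$\left(b{\left(-3 \right)} - -16\right)^{3} = \left(\left(-2 - -3\right) - -16\right)^{3} = \left(\left(-2 + 3\right) + 16\right)^{3} = \left(1 + 16\right)^{3} = 17^{3} = 4913$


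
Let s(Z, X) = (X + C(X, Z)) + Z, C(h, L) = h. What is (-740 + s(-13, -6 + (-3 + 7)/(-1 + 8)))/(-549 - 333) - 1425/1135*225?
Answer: -394693981/1401498 ≈ -281.62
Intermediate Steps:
s(Z, X) = Z + 2*X (s(Z, X) = (X + X) + Z = 2*X + Z = Z + 2*X)
(-740 + s(-13, -6 + (-3 + 7)/(-1 + 8)))/(-549 - 333) - 1425/1135*225 = (-740 + (-13 + 2*(-6 + (-3 + 7)/(-1 + 8))))/(-549 - 333) - 1425/1135*225 = (-740 + (-13 + 2*(-6 + 4/7)))/(-882) - 1425*1/1135*225 = (-740 + (-13 + 2*(-6 + 4*(1/7))))*(-1/882) - 285/227*225 = (-740 + (-13 + 2*(-6 + 4/7)))*(-1/882) - 64125/227 = (-740 + (-13 + 2*(-38/7)))*(-1/882) - 64125/227 = (-740 + (-13 - 76/7))*(-1/882) - 64125/227 = (-740 - 167/7)*(-1/882) - 64125/227 = -5347/7*(-1/882) - 64125/227 = 5347/6174 - 64125/227 = -394693981/1401498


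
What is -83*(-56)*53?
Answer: 246344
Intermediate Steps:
-83*(-56)*53 = 4648*53 = 246344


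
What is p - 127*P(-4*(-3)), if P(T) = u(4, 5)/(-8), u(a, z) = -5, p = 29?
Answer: -403/8 ≈ -50.375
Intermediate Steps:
P(T) = 5/8 (P(T) = -5/(-8) = -5*(-⅛) = 5/8)
p - 127*P(-4*(-3)) = 29 - 127*5/8 = 29 - 635/8 = -403/8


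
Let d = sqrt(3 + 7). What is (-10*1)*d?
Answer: -10*sqrt(10) ≈ -31.623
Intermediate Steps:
d = sqrt(10) ≈ 3.1623
(-10*1)*d = (-10*1)*sqrt(10) = -10*sqrt(10)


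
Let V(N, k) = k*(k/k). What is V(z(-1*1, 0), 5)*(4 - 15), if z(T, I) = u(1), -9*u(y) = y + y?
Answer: -55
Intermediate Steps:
u(y) = -2*y/9 (u(y) = -(y + y)/9 = -2*y/9)
z(T, I) = -2/9 (z(T, I) = -2/9*1 = -2/9)
V(N, k) = k (V(N, k) = k*1 = k)
V(z(-1*1, 0), 5)*(4 - 15) = 5*(4 - 15) = 5*(-11) = -55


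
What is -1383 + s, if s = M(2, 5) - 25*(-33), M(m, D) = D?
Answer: -553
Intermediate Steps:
s = 830 (s = 5 - 25*(-33) = 5 + 825 = 830)
-1383 + s = -1383 + 830 = -553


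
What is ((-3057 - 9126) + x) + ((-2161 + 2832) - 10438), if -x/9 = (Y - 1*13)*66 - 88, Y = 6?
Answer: -17000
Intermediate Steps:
x = 4950 (x = -9*((6 - 1*13)*66 - 88) = -9*((6 - 13)*66 - 88) = -9*(-7*66 - 88) = -9*(-462 - 88) = -9*(-550) = 4950)
((-3057 - 9126) + x) + ((-2161 + 2832) - 10438) = ((-3057 - 9126) + 4950) + ((-2161 + 2832) - 10438) = (-12183 + 4950) + (671 - 10438) = -7233 - 9767 = -17000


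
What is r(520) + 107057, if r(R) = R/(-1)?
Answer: 106537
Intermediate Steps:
r(R) = -R
r(520) + 107057 = -1*520 + 107057 = -520 + 107057 = 106537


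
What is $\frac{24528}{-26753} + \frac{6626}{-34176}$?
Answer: $- \frac{507767153}{457155264} \approx -1.1107$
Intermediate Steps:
$\frac{24528}{-26753} + \frac{6626}{-34176} = 24528 \left(- \frac{1}{26753}\right) + 6626 \left(- \frac{1}{34176}\right) = - \frac{24528}{26753} - \frac{3313}{17088} = - \frac{507767153}{457155264}$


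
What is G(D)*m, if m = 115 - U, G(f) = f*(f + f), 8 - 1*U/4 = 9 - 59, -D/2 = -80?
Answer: -5990400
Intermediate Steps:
D = 160 (D = -2*(-80) = 160)
U = 232 (U = 32 - 4*(9 - 59) = 32 - 4*(-50) = 32 + 200 = 232)
G(f) = 2*f**2 (G(f) = f*(2*f) = 2*f**2)
m = -117 (m = 115 - 1*232 = 115 - 232 = -117)
G(D)*m = (2*160**2)*(-117) = (2*25600)*(-117) = 51200*(-117) = -5990400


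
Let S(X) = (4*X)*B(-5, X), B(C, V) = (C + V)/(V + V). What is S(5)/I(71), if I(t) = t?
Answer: 0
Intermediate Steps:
B(C, V) = (C + V)/(2*V) (B(C, V) = (C + V)/((2*V)) = (C + V)*(1/(2*V)) = (C + V)/(2*V))
S(X) = -10 + 2*X (S(X) = (4*X)*((-5 + X)/(2*X)) = -10 + 2*X)
S(5)/I(71) = (-10 + 2*5)/71 = (-10 + 10)*(1/71) = 0*(1/71) = 0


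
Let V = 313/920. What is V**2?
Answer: 97969/846400 ≈ 0.11575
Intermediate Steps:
V = 313/920 (V = 313*(1/920) = 313/920 ≈ 0.34022)
V**2 = (313/920)**2 = 97969/846400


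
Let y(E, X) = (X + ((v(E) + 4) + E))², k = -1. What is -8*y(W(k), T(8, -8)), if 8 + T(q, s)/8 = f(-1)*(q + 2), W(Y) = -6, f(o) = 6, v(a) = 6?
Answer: -1411200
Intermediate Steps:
T(q, s) = 32 + 48*q (T(q, s) = -64 + 8*(6*(q + 2)) = -64 + 8*(6*(2 + q)) = -64 + 8*(12 + 6*q) = -64 + (96 + 48*q) = 32 + 48*q)
y(E, X) = (10 + E + X)² (y(E, X) = (X + ((6 + 4) + E))² = (X + (10 + E))² = (10 + E + X)²)
-8*y(W(k), T(8, -8)) = -8*(10 - 6 + (32 + 48*8))² = -8*(10 - 6 + (32 + 384))² = -8*(10 - 6 + 416)² = -8*420² = -8*176400 = -1411200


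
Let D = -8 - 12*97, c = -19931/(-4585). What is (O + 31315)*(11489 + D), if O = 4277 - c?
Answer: 1683418586313/4585 ≈ 3.6716e+8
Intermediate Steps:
c = 19931/4585 (c = -19931*(-1/4585) = 19931/4585 ≈ 4.3470)
O = 19590114/4585 (O = 4277 - 1*19931/4585 = 4277 - 19931/4585 = 19590114/4585 ≈ 4272.7)
D = -1172 (D = -8 - 1164 = -1172)
(O + 31315)*(11489 + D) = (19590114/4585 + 31315)*(11489 - 1172) = (163169389/4585)*10317 = 1683418586313/4585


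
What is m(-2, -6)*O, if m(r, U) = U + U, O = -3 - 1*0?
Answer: 36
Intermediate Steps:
O = -3 (O = -3 + 0 = -3)
m(r, U) = 2*U
m(-2, -6)*O = (2*(-6))*(-3) = -12*(-3) = 36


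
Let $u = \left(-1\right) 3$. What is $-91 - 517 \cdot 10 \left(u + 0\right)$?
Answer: $15419$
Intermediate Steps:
$u = -3$
$-91 - 517 \cdot 10 \left(u + 0\right) = -91 - 517 \cdot 10 \left(-3 + 0\right) = -91 - 517 \cdot 10 \left(-3\right) = -91 - -15510 = -91 + 15510 = 15419$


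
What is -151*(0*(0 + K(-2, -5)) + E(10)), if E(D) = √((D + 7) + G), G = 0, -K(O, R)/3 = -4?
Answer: -151*√17 ≈ -622.59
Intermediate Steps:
K(O, R) = 12 (K(O, R) = -3*(-4) = 12)
E(D) = √(7 + D) (E(D) = √((D + 7) + 0) = √((7 + D) + 0) = √(7 + D))
-151*(0*(0 + K(-2, -5)) + E(10)) = -151*(0*(0 + 12) + √(7 + 10)) = -151*(0*12 + √17) = -151*(0 + √17) = -151*√17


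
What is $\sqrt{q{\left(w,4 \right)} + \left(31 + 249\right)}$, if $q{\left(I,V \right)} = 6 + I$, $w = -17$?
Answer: $\sqrt{269} \approx 16.401$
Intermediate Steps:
$\sqrt{q{\left(w,4 \right)} + \left(31 + 249\right)} = \sqrt{\left(6 - 17\right) + \left(31 + 249\right)} = \sqrt{-11 + 280} = \sqrt{269}$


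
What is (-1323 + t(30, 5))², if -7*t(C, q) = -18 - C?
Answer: 84879369/49 ≈ 1.7322e+6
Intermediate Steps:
t(C, q) = 18/7 + C/7 (t(C, q) = -(-18 - C)/7 = 18/7 + C/7)
(-1323 + t(30, 5))² = (-1323 + (18/7 + (⅐)*30))² = (-1323 + (18/7 + 30/7))² = (-1323 + 48/7)² = (-9213/7)² = 84879369/49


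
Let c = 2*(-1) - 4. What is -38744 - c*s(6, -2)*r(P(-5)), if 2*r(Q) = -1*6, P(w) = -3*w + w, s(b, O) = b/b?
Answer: -38762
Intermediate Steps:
s(b, O) = 1
P(w) = -2*w
r(Q) = -3 (r(Q) = (-1*6)/2 = (½)*(-6) = -3)
c = -6 (c = -2 - 4 = -6)
-38744 - c*s(6, -2)*r(P(-5)) = -38744 - (-6*1)*(-3) = -38744 - (-6)*(-3) = -38744 - 1*18 = -38744 - 18 = -38762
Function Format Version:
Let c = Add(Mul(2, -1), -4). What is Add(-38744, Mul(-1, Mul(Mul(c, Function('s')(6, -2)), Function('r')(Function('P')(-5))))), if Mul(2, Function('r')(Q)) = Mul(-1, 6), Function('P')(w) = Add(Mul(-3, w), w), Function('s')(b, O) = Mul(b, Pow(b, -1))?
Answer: -38762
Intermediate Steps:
Function('s')(b, O) = 1
Function('P')(w) = Mul(-2, w)
Function('r')(Q) = -3 (Function('r')(Q) = Mul(Rational(1, 2), Mul(-1, 6)) = Mul(Rational(1, 2), -6) = -3)
c = -6 (c = Add(-2, -4) = -6)
Add(-38744, Mul(-1, Mul(Mul(c, Function('s')(6, -2)), Function('r')(Function('P')(-5))))) = Add(-38744, Mul(-1, Mul(Mul(-6, 1), -3))) = Add(-38744, Mul(-1, Mul(-6, -3))) = Add(-38744, Mul(-1, 18)) = Add(-38744, -18) = -38762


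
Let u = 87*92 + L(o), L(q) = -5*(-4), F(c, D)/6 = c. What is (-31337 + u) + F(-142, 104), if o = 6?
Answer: -24165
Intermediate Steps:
F(c, D) = 6*c
L(q) = 20
u = 8024 (u = 87*92 + 20 = 8004 + 20 = 8024)
(-31337 + u) + F(-142, 104) = (-31337 + 8024) + 6*(-142) = -23313 - 852 = -24165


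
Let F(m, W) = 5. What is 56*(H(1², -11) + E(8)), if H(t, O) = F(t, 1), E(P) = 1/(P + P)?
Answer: 567/2 ≈ 283.50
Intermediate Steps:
E(P) = 1/(2*P)
H(t, O) = 5
56*(H(1², -11) + E(8)) = 56*(5 + (½)/8) = 56*(5 + (½)*(⅛)) = 56*(5 + 1/16) = 56*(81/16) = 567/2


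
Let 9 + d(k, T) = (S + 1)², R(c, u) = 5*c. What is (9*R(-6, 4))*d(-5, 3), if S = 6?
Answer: -10800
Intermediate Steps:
d(k, T) = 40 (d(k, T) = -9 + (6 + 1)² = -9 + 7² = -9 + 49 = 40)
(9*R(-6, 4))*d(-5, 3) = (9*(5*(-6)))*40 = (9*(-30))*40 = -270*40 = -10800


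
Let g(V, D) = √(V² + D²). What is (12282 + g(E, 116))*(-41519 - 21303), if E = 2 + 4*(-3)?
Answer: -771579804 - 125644*√3389 ≈ -7.7889e+8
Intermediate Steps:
E = -10 (E = 2 - 12 = -10)
g(V, D) = √(D² + V²)
(12282 + g(E, 116))*(-41519 - 21303) = (12282 + √(116² + (-10)²))*(-41519 - 21303) = (12282 + √(13456 + 100))*(-62822) = (12282 + √13556)*(-62822) = (12282 + 2*√3389)*(-62822) = -771579804 - 125644*√3389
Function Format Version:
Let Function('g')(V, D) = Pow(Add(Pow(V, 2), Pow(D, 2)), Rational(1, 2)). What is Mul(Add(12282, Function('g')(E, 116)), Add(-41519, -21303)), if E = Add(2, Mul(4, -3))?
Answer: Add(-771579804, Mul(-125644, Pow(3389, Rational(1, 2)))) ≈ -7.7889e+8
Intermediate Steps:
E = -10 (E = Add(2, -12) = -10)
Function('g')(V, D) = Pow(Add(Pow(D, 2), Pow(V, 2)), Rational(1, 2))
Mul(Add(12282, Function('g')(E, 116)), Add(-41519, -21303)) = Mul(Add(12282, Pow(Add(Pow(116, 2), Pow(-10, 2)), Rational(1, 2))), Add(-41519, -21303)) = Mul(Add(12282, Pow(Add(13456, 100), Rational(1, 2))), -62822) = Mul(Add(12282, Pow(13556, Rational(1, 2))), -62822) = Mul(Add(12282, Mul(2, Pow(3389, Rational(1, 2)))), -62822) = Add(-771579804, Mul(-125644, Pow(3389, Rational(1, 2))))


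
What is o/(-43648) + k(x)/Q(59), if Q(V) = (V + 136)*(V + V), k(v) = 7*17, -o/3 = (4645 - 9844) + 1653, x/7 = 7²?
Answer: -59896567/251085120 ≈ -0.23855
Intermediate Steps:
x = 343 (x = 7*7² = 7*49 = 343)
o = 10638 (o = -3*((4645 - 9844) + 1653) = -3*(-5199 + 1653) = -3*(-3546) = 10638)
k(v) = 119
Q(V) = 2*V*(136 + V) (Q(V) = (136 + V)*(2*V) = 2*V*(136 + V))
o/(-43648) + k(x)/Q(59) = 10638/(-43648) + 119/((2*59*(136 + 59))) = 10638*(-1/43648) + 119/((2*59*195)) = -5319/21824 + 119/23010 = -59896567/251085120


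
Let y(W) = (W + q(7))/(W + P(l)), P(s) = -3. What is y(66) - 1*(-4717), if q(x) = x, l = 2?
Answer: 297244/63 ≈ 4718.2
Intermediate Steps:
y(W) = (7 + W)/(-3 + W) (y(W) = (W + 7)/(W - 3) = (7 + W)/(-3 + W))
y(66) - 1*(-4717) = (7 + 66)/(-3 + 66) - 1*(-4717) = 73/63 + 4717 = 297244/63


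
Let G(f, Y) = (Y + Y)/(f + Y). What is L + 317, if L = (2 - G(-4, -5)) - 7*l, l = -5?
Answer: 3176/9 ≈ 352.89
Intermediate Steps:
G(f, Y) = 2*Y/(Y + f) (G(f, Y) = (2*Y)/(Y + f) = 2*Y/(Y + f))
L = 323/9 (L = (2 - 2*(-5)/(-5 - 4)) - 7*(-5) = (2 - 2*(-5)/(-9)) + 35 = (2 - 2*(-5)*(-1)/9) + 35 = (2 - 1*10/9) + 35 = (2 - 10/9) + 35 = 8/9 + 35 = 323/9 ≈ 35.889)
L + 317 = 323/9 + 317 = 3176/9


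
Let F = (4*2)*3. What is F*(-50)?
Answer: -1200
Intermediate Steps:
F = 24 (F = 8*3 = 24)
F*(-50) = 24*(-50) = -1200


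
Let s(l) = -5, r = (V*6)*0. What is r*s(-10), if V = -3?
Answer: 0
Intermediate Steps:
r = 0 (r = -3*6*0 = -18*0 = 0)
r*s(-10) = 0*(-5) = 0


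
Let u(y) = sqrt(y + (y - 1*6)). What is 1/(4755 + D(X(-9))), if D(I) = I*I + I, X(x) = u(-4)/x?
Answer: 81*I/(9*sqrt(14) + 385141*I) ≈ 0.00021031 + 1.8389e-8*I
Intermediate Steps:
u(y) = sqrt(-6 + 2*y) (u(y) = sqrt(y + (y - 6)) = sqrt(y + (-6 + y)) = sqrt(-6 + 2*y))
X(x) = I*sqrt(14)/x (X(x) = sqrt(-6 + 2*(-4))/x = sqrt(-6 - 8)/x = sqrt(-14)/x = (I*sqrt(14))/x = I*sqrt(14)/x)
D(I) = I + I**2 (D(I) = I**2 + I = I + I**2)
1/(4755 + D(X(-9))) = 1/(4755 + (I*sqrt(14)/(-9))*(1 + I*sqrt(14)/(-9))) = 1/(4755 + (I*sqrt(14)*(-1/9))*(1 + I*sqrt(14)*(-1/9))) = 1/(4755 + (-I*sqrt(14)/9)*(1 - I*sqrt(14)/9)) = 1/(4755 - I*sqrt(14)*(1 - I*sqrt(14)/9)/9)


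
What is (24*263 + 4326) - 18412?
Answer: -7774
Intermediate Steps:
(24*263 + 4326) - 18412 = (6312 + 4326) - 18412 = 10638 - 18412 = -7774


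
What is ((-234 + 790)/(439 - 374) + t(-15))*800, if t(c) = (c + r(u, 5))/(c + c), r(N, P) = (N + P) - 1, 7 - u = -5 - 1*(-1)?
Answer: 88960/13 ≈ 6843.1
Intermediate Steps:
u = 11 (u = 7 - (-5 - 1*(-1)) = 7 - (-5 + 1) = 7 - 1*(-4) = 7 + 4 = 11)
r(N, P) = -1 + N + P
t(c) = (15 + c)/(2*c) (t(c) = (c + (-1 + 11 + 5))/(c + c) = (c + 15)/((2*c)) = (15 + c)*(1/(2*c)) = (15 + c)/(2*c))
((-234 + 790)/(439 - 374) + t(-15))*800 = ((-234 + 790)/(439 - 374) + (1/2)*(15 - 15)/(-15))*800 = (556/65 + (1/2)*(-1/15)*0)*800 = (556*(1/65) + 0)*800 = (556/65 + 0)*800 = (556/65)*800 = 88960/13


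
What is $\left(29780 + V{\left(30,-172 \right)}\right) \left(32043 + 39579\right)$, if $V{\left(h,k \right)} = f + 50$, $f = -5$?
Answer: $2136126150$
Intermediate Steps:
$V{\left(h,k \right)} = 45$ ($V{\left(h,k \right)} = -5 + 50 = 45$)
$\left(29780 + V{\left(30,-172 \right)}\right) \left(32043 + 39579\right) = \left(29780 + 45\right) \left(32043 + 39579\right) = 29825 \cdot 71622 = 2136126150$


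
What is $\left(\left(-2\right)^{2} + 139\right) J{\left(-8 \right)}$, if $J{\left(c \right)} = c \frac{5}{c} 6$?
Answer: $4290$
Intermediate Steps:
$J{\left(c \right)} = 30$ ($J{\left(c \right)} = 5 \cdot 6 = 30$)
$\left(\left(-2\right)^{2} + 139\right) J{\left(-8 \right)} = \left(\left(-2\right)^{2} + 139\right) 30 = \left(4 + 139\right) 30 = 143 \cdot 30 = 4290$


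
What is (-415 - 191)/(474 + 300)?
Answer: -101/129 ≈ -0.78295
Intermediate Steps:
(-415 - 191)/(474 + 300) = -606/774 = -606*1/774 = -101/129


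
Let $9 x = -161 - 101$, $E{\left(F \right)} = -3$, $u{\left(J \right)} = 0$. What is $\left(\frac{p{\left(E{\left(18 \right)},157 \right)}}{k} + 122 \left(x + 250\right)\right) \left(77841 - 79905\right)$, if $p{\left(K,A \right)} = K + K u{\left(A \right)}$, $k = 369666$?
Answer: $- \frac{3426901739384}{61611} \approx -5.5622 \cdot 10^{7}$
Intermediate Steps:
$p{\left(K,A \right)} = K$ ($p{\left(K,A \right)} = K + K 0 = K + 0 = K$)
$x = - \frac{262}{9}$ ($x = \frac{-161 - 101}{9} = \frac{1}{9} \left(-262\right) = - \frac{262}{9} \approx -29.111$)
$\left(\frac{p{\left(E{\left(18 \right)},157 \right)}}{k} + 122 \left(x + 250\right)\right) \left(77841 - 79905\right) = \left(- \frac{3}{369666} + 122 \left(- \frac{262}{9} + 250\right)\right) \left(77841 - 79905\right) = \left(\left(-3\right) \frac{1}{369666} + 122 \cdot \frac{1988}{9}\right) \left(-2064\right) = \left(- \frac{1}{123222} + \frac{242536}{9}\right) \left(-2064\right) = \frac{9961923661}{369666} \left(-2064\right) = - \frac{3426901739384}{61611}$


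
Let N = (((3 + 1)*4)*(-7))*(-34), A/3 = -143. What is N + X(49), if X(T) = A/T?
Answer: 186163/49 ≈ 3799.2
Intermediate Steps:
A = -429 (A = 3*(-143) = -429)
X(T) = -429/T
N = 3808 (N = ((4*4)*(-7))*(-34) = (16*(-7))*(-34) = -112*(-34) = 3808)
N + X(49) = 3808 - 429/49 = 186163/49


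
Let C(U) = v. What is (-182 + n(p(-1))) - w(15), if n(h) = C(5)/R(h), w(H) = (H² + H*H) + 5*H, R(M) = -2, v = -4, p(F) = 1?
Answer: -705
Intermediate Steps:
C(U) = -4
w(H) = 2*H² + 5*H (w(H) = (H² + H²) + 5*H = 2*H² + 5*H)
n(h) = 2 (n(h) = -4/(-2) = -4*(-½) = 2)
(-182 + n(p(-1))) - w(15) = (-182 + 2) - 15*(5 + 2*15) = -180 - 15*(5 + 30) = -180 - 15*35 = -180 - 1*525 = -180 - 525 = -705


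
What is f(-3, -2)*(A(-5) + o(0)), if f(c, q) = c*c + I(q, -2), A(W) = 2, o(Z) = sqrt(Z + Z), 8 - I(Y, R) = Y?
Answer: 38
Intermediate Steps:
I(Y, R) = 8 - Y
o(Z) = sqrt(2)*sqrt(Z) (o(Z) = sqrt(2*Z) = sqrt(2)*sqrt(Z))
f(c, q) = 8 + c**2 - q (f(c, q) = c*c + (8 - q) = c**2 + (8 - q) = 8 + c**2 - q)
f(-3, -2)*(A(-5) + o(0)) = (8 + (-3)**2 - 1*(-2))*(2 + sqrt(2)*sqrt(0)) = (8 + 9 + 2)*(2 + sqrt(2)*0) = 19*(2 + 0) = 19*2 = 38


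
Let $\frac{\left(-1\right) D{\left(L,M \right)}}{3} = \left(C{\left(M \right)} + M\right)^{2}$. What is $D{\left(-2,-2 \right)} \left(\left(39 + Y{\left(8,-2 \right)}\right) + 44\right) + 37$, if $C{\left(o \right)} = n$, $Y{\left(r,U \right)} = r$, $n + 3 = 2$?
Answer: $-2420$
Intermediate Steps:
$n = -1$ ($n = -3 + 2 = -1$)
$C{\left(o \right)} = -1$
$D{\left(L,M \right)} = - 3 \left(-1 + M\right)^{2}$
$D{\left(-2,-2 \right)} \left(\left(39 + Y{\left(8,-2 \right)}\right) + 44\right) + 37 = - 3 \left(-1 - 2\right)^{2} \left(\left(39 + 8\right) + 44\right) + 37 = - 3 \left(-3\right)^{2} \left(47 + 44\right) + 37 = \left(-3\right) 9 \cdot 91 + 37 = \left(-27\right) 91 + 37 = -2457 + 37 = -2420$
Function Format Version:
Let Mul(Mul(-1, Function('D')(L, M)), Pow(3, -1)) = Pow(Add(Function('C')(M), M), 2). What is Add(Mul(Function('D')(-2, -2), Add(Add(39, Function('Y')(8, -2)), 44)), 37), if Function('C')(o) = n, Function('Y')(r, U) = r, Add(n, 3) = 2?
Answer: -2420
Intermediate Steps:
n = -1 (n = Add(-3, 2) = -1)
Function('C')(o) = -1
Function('D')(L, M) = Mul(-3, Pow(Add(-1, M), 2))
Add(Mul(Function('D')(-2, -2), Add(Add(39, Function('Y')(8, -2)), 44)), 37) = Add(Mul(Mul(-3, Pow(Add(-1, -2), 2)), Add(Add(39, 8), 44)), 37) = Add(Mul(Mul(-3, Pow(-3, 2)), Add(47, 44)), 37) = Add(Mul(Mul(-3, 9), 91), 37) = Add(Mul(-27, 91), 37) = Add(-2457, 37) = -2420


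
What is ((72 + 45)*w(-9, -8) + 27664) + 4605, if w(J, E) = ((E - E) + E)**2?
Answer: 39757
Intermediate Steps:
w(J, E) = E**2 (w(J, E) = (0 + E)**2 = E**2)
((72 + 45)*w(-9, -8) + 27664) + 4605 = ((72 + 45)*(-8)**2 + 27664) + 4605 = (117*64 + 27664) + 4605 = (7488 + 27664) + 4605 = 35152 + 4605 = 39757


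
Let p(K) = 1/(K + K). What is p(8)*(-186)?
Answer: -93/8 ≈ -11.625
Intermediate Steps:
p(K) = 1/(2*K)
p(8)*(-186) = ((½)/8)*(-186) = ((½)*(⅛))*(-186) = (1/16)*(-186) = -93/8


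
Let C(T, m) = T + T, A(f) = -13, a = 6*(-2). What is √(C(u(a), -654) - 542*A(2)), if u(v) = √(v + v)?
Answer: √(7046 + 4*I*√6) ≈ 83.94 + 0.0584*I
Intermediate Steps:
a = -12
u(v) = √2*√v (u(v) = √(2*v) = √2*√v)
C(T, m) = 2*T
√(C(u(a), -654) - 542*A(2)) = √(2*(√2*√(-12)) - 542*(-13)) = √(2*(√2*(2*I*√3)) + 7046) = √(2*(2*I*√6) + 7046) = √(4*I*√6 + 7046) = √(7046 + 4*I*√6)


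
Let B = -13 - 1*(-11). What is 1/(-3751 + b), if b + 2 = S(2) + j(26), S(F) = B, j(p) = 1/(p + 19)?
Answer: -45/168974 ≈ -0.00026631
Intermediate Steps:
B = -2 (B = -13 + 11 = -2)
j(p) = 1/(19 + p)
S(F) = -2
b = -179/45 (b = -2 + (-2 + 1/(19 + 26)) = -2 + (-2 + 1/45) = -2 - 89/45 = -179/45 ≈ -3.9778)
1/(-3751 + b) = 1/(-3751 - 179/45) = 1/(-168974/45) = -45/168974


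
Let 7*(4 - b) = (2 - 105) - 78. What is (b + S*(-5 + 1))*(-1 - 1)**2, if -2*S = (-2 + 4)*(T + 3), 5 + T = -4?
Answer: 164/7 ≈ 23.429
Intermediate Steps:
T = -9 (T = -5 - 4 = -9)
S = 6 (S = -(-2 + 4)*(-9 + 3)/2 = -(-6) = -1/2*(-12) = 6)
b = 209/7 (b = 4 - ((2 - 105) - 78)/7 = 4 - (-103 - 78)/7 = 4 - 1/7*(-181) = 4 + 181/7 = 209/7 ≈ 29.857)
(b + S*(-5 + 1))*(-1 - 1)**2 = (209/7 + 6*(-5 + 1))*(-1 - 1)**2 = (209/7 + 6*(-4))*(-2)**2 = (209/7 - 24)*4 = (41/7)*4 = 164/7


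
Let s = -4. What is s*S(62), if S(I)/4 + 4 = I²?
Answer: -61440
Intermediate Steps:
S(I) = -16 + 4*I²
s*S(62) = -4*(-16 + 4*62²) = -4*(-16 + 4*3844) = -4*(-16 + 15376) = -4*15360 = -61440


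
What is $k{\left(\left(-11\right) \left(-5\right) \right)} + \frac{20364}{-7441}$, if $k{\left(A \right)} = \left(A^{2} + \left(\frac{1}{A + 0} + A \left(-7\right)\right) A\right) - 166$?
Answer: $- \frac{136302279}{7441} \approx -18318.0$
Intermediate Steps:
$k{\left(A \right)} = -166 + A^{2} + A \left(\frac{1}{A} - 7 A\right)$ ($k{\left(A \right)} = \left(A^{2} + \left(\frac{1}{A} - 7 A\right) A\right) - 166 = \left(A^{2} + A \left(\frac{1}{A} - 7 A\right)\right) - 166 = -166 + A^{2} + A \left(\frac{1}{A} - 7 A\right)$)
$k{\left(\left(-11\right) \left(-5\right) \right)} + \frac{20364}{-7441} = \left(-165 - 6 \left(\left(-11\right) \left(-5\right)\right)^{2}\right) + \frac{20364}{-7441} = \left(-165 - 6 \cdot 55^{2}\right) + 20364 \left(- \frac{1}{7441}\right) = \left(-165 - 18150\right) - \frac{20364}{7441} = -18315 - \frac{20364}{7441} = - \frac{136302279}{7441}$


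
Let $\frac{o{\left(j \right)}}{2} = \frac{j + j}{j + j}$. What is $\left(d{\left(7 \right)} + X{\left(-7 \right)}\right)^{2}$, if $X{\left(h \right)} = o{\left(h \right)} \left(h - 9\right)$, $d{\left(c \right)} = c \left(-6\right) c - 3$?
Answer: $108241$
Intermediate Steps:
$o{\left(j \right)} = 2$ ($o{\left(j \right)} = 2 \frac{j + j}{j + j} = 2 \frac{2 j}{2 j} = 2 \cdot 2 j \frac{1}{2 j} = 2 \cdot 1 = 2$)
$d{\left(c \right)} = -3 - 6 c^{2}$ ($d{\left(c \right)} = - 6 c c - 3 = - 6 c^{2} - 3 = -3 - 6 c^{2}$)
$X{\left(h \right)} = -18 + 2 h$ ($X{\left(h \right)} = 2 \left(h - 9\right) = 2 \left(-9 + h\right) = -18 + 2 h$)
$\left(d{\left(7 \right)} + X{\left(-7 \right)}\right)^{2} = \left(\left(-3 - 6 \cdot 7^{2}\right) + \left(-18 + 2 \left(-7\right)\right)\right)^{2} = \left(\left(-3 - 294\right) - 32\right)^{2} = \left(-297 - 32\right)^{2} = \left(-329\right)^{2} = 108241$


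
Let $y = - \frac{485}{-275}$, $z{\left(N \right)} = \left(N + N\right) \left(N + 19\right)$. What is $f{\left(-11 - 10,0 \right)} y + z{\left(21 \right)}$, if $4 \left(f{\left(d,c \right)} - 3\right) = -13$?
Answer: $\frac{369503}{220} \approx 1679.6$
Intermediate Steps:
$f{\left(d,c \right)} = - \frac{1}{4}$ ($f{\left(d,c \right)} = 3 + \frac{1}{4} \left(-13\right) = 3 - \frac{13}{4} = - \frac{1}{4}$)
$z{\left(N \right)} = 2 N \left(19 + N\right)$
$y = \frac{97}{55}$ ($y = \left(-485\right) \left(- \frac{1}{275}\right) = \frac{97}{55} \approx 1.7636$)
$f{\left(-11 - 10,0 \right)} y + z{\left(21 \right)} = \left(- \frac{1}{4}\right) \frac{97}{55} + 2 \cdot 21 \left(19 + 21\right) = - \frac{97}{220} + 2 \cdot 21 \cdot 40 = - \frac{97}{220} + 1680 = \frac{369503}{220}$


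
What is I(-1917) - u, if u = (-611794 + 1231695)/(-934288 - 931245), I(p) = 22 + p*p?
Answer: 6855668362464/1865533 ≈ 3.6749e+6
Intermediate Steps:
I(p) = 22 + p²
u = -619901/1865533 (u = 619901/(-1865533) = 619901*(-1/1865533) = -619901/1865533 ≈ -0.33229)
I(-1917) - u = (22 + (-1917)²) - 1*(-619901/1865533) = (22 + 3674889) + 619901/1865533 = 3674911 + 619901/1865533 = 6855668362464/1865533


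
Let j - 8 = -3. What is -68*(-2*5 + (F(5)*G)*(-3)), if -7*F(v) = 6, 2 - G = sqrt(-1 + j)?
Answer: 680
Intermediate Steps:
j = 5 (j = 8 - 3 = 5)
G = 0 (G = 2 - sqrt(-1 + 5) = 2 - sqrt(4) = 2 - 1*2 = 2 - 2 = 0)
F(v) = -6/7 (F(v) = -1/7*6 = -6/7)
-68*(-2*5 + (F(5)*G)*(-3)) = -68*(-2*5 - 6/7*0*(-3)) = -68*(-10 + 0*(-3)) = -68*(-10 + 0) = -68*(-10) = 680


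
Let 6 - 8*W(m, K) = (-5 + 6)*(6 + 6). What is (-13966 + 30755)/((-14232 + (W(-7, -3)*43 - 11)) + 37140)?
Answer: 67156/91459 ≈ 0.73427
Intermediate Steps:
W(m, K) = -¾ (W(m, K) = ¾ - (-5 + 6)*(6 + 6)/8 = ¾ - 12/8 = ¾ - ⅛*12 = ¾ - 3/2 = -¾)
(-13966 + 30755)/((-14232 + (W(-7, -3)*43 - 11)) + 37140) = (-13966 + 30755)/((-14232 + (-¾*43 - 11)) + 37140) = 16789/((-14232 + (-129/4 - 11)) + 37140) = 16789/((-14232 - 173/4) + 37140) = 16789/(-57101/4 + 37140) = 16789/(91459/4) = 16789*(4/91459) = 67156/91459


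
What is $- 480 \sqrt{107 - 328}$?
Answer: $- 480 i \sqrt{221} \approx - 7135.7 i$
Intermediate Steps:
$- 480 \sqrt{107 - 328} = - 480 \sqrt{-221} = - 480 i \sqrt{221}$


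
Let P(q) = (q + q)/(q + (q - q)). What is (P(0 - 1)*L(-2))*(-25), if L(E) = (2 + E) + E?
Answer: 100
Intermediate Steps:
L(E) = 2 + 2*E
P(q) = 2 (P(q) = (2*q)/(q + 0) = (2*q)/q = 2)
(P(0 - 1)*L(-2))*(-25) = (2*(2 + 2*(-2)))*(-25) = (2*(2 - 4))*(-25) = (2*(-2))*(-25) = -4*(-25) = 100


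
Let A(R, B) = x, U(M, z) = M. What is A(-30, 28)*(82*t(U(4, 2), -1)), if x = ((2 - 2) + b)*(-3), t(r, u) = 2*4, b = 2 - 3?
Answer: 1968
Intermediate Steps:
b = -1
t(r, u) = 8
x = 3 (x = ((2 - 2) - 1)*(-3) = (0 - 1)*(-3) = -1*(-3) = 3)
A(R, B) = 3
A(-30, 28)*(82*t(U(4, 2), -1)) = 3*(82*8) = 3*656 = 1968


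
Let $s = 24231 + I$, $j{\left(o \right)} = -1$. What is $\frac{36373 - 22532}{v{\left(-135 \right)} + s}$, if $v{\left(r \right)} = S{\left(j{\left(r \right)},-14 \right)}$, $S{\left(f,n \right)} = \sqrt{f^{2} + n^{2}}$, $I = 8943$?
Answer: $\frac{459161334}{1100514079} - \frac{13841 \sqrt{197}}{1100514079} \approx 0.41705$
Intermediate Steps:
$v{\left(r \right)} = \sqrt{197}$ ($v{\left(r \right)} = \sqrt{\left(-1\right)^{2} + \left(-14\right)^{2}} = \sqrt{1 + 196} = \sqrt{197}$)
$s = 33174$ ($s = 24231 + 8943 = 33174$)
$\frac{36373 - 22532}{v{\left(-135 \right)} + s} = \frac{36373 - 22532}{\sqrt{197} + 33174} = \frac{13841}{33174 + \sqrt{197}}$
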